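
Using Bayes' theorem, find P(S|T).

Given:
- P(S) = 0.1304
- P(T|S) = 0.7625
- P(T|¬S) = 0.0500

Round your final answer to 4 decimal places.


Bayes' theorem: P(S|T) = P(T|S) × P(S) / P(T)

Step 1: Calculate P(T) using law of total probability
P(T) = P(T|S)P(S) + P(T|¬S)P(¬S)
     = 0.7625 × 0.1304 + 0.0500 × 0.8696
     = 0.09943000 + 0.04348000
     = 0.14291000

Step 2: Apply Bayes' theorem
P(S|T) = P(T|S) × P(S) / P(T)
       = 0.09943000 / 0.14291000
       = 0.6958


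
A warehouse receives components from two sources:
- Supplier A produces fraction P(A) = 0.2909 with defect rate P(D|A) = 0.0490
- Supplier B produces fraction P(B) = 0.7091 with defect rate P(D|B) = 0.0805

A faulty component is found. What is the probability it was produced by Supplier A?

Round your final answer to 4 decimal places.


Let A = from Supplier A, D = faulty

Given:
- P(A) = 0.2909, P(B) = 0.7091
- P(D|A) = 0.0490, P(D|B) = 0.0805

Step 1: Find P(D)
P(D) = P(D|A)P(A) + P(D|B)P(B)
     = 0.0490 × 0.2909 + 0.0805 × 0.7091
     = 0.01425410 + 0.05708255
     = 0.07133665

Step 2: Apply Bayes' theorem
P(A|D) = P(D|A)P(A) / P(D)
       = 0.01425410 / 0.07133665
       = 0.1998


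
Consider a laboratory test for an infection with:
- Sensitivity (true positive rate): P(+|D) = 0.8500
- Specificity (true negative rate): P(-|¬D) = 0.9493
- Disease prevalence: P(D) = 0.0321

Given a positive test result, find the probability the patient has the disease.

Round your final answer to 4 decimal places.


Let D = has disease, + = positive test

Given:
- P(D) = 0.0321 (prevalence)
- P(+|D) = 0.8500 (sensitivity)
- P(-|¬D) = 0.9493 (specificity)
- P(+|¬D) = 0.0507 (false positive rate = 1 - specificity)

Step 1: Find P(+)
P(+) = P(+|D)P(D) + P(+|¬D)P(¬D)
     = 0.8500 × 0.0321 + 0.0507 × 0.9679
     = 0.02728500 + 0.04907253
     = 0.07635753

Step 2: Apply Bayes' theorem for P(D|+)
P(D|+) = P(+|D)P(D) / P(+)
       = 0.02728500 / 0.07635753
       = 0.3573


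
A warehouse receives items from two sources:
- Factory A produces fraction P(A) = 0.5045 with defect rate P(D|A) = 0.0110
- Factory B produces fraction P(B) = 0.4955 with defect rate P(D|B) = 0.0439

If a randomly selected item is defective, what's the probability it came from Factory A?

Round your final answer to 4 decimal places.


Let A = from Factory A, D = defective

Given:
- P(A) = 0.5045, P(B) = 0.4955
- P(D|A) = 0.0110, P(D|B) = 0.0439

Step 1: Find P(D)
P(D) = P(D|A)P(A) + P(D|B)P(B)
     = 0.0110 × 0.5045 + 0.0439 × 0.4955
     = 0.00554950 + 0.02175245
     = 0.02730195

Step 2: Apply Bayes' theorem
P(A|D) = P(D|A)P(A) / P(D)
       = 0.00554950 / 0.02730195
       = 0.2033


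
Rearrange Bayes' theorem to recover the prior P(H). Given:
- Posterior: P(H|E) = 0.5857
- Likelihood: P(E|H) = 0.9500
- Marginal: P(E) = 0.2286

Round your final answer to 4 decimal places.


From Bayes' theorem: P(H|E) = P(E|H) × P(H) / P(E)

Rearranging for P(H):
P(H) = P(H|E) × P(E) / P(E|H)
     = 0.5857 × 0.2286 / 0.9500
     = 0.13389102 / 0.9500
     = 0.1409


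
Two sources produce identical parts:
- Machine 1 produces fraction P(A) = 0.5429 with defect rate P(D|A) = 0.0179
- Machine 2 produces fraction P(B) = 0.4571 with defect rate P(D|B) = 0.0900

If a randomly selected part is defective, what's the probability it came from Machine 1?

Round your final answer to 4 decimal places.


Let A = from Machine 1, D = defective

Given:
- P(A) = 0.5429, P(B) = 0.4571
- P(D|A) = 0.0179, P(D|B) = 0.0900

Step 1: Find P(D)
P(D) = P(D|A)P(A) + P(D|B)P(B)
     = 0.0179 × 0.5429 + 0.0900 × 0.4571
     = 0.00971791 + 0.04113900
     = 0.05085691

Step 2: Apply Bayes' theorem
P(A|D) = P(D|A)P(A) / P(D)
       = 0.00971791 / 0.05085691
       = 0.1911


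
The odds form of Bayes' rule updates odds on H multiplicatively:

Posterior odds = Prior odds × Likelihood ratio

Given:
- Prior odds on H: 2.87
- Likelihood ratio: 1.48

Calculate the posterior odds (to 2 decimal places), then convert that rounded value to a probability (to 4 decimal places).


Step 1: Calculate posterior odds
Posterior odds = Prior odds × LR
               = 2.87 × 1.48
               = 4.25

Step 2: Convert to probability
P(H|E) = Posterior odds / (1 + Posterior odds)
       = 4.25 / (1 + 4.25)
       = 4.25 / 5.25
       = 0.8095

The evidence increased P(H) from 0.7416 to 0.8095.


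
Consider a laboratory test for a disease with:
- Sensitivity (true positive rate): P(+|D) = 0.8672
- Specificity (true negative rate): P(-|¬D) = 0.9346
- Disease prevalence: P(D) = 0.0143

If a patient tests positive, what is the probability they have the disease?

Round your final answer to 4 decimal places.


Let D = has disease, + = positive test

Given:
- P(D) = 0.0143 (prevalence)
- P(+|D) = 0.8672 (sensitivity)
- P(-|¬D) = 0.9346 (specificity)
- P(+|¬D) = 0.0654 (false positive rate = 1 - specificity)

Step 1: Find P(+)
P(+) = P(+|D)P(D) + P(+|¬D)P(¬D)
     = 0.8672 × 0.0143 + 0.0654 × 0.9857
     = 0.01240096 + 0.06446478
     = 0.07686574

Step 2: Apply Bayes' theorem for P(D|+)
P(D|+) = P(+|D)P(D) / P(+)
       = 0.01240096 / 0.07686574
       = 0.1613


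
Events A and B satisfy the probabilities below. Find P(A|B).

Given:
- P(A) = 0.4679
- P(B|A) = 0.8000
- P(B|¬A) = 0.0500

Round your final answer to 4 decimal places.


Bayes' theorem: P(A|B) = P(B|A) × P(A) / P(B)

Step 1: Calculate P(B) using law of total probability
P(B) = P(B|A)P(A) + P(B|¬A)P(¬A)
     = 0.8000 × 0.4679 + 0.0500 × 0.5321
     = 0.37432000 + 0.02660500
     = 0.40092500

Step 2: Apply Bayes' theorem
P(A|B) = P(B|A) × P(A) / P(B)
       = 0.37432000 / 0.40092500
       = 0.9336


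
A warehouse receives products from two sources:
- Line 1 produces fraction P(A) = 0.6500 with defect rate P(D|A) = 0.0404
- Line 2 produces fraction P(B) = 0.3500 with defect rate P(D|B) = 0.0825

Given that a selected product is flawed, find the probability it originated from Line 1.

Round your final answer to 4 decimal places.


Let A = from Line 1, D = flawed

Given:
- P(A) = 0.6500, P(B) = 0.3500
- P(D|A) = 0.0404, P(D|B) = 0.0825

Step 1: Find P(D)
P(D) = P(D|A)P(A) + P(D|B)P(B)
     = 0.0404 × 0.6500 + 0.0825 × 0.3500
     = 0.02626000 + 0.02887500
     = 0.05513500

Step 2: Apply Bayes' theorem
P(A|D) = P(D|A)P(A) / P(D)
       = 0.02626000 / 0.05513500
       = 0.4763


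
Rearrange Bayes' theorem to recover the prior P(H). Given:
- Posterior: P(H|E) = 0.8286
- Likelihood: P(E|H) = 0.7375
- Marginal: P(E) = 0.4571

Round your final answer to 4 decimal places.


From Bayes' theorem: P(H|E) = P(E|H) × P(H) / P(E)

Rearranging for P(H):
P(H) = P(H|E) × P(E) / P(E|H)
     = 0.8286 × 0.4571 / 0.7375
     = 0.37875306 / 0.7375
     = 0.5136


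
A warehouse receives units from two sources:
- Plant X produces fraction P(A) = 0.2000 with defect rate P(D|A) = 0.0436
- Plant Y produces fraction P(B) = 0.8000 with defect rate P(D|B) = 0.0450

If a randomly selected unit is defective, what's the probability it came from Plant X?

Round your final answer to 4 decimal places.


Let A = from Plant X, D = defective

Given:
- P(A) = 0.2000, P(B) = 0.8000
- P(D|A) = 0.0436, P(D|B) = 0.0450

Step 1: Find P(D)
P(D) = P(D|A)P(A) + P(D|B)P(B)
     = 0.0436 × 0.2000 + 0.0450 × 0.8000
     = 0.00872000 + 0.03600000
     = 0.04472000

Step 2: Apply Bayes' theorem
P(A|D) = P(D|A)P(A) / P(D)
       = 0.00872000 / 0.04472000
       = 0.1950


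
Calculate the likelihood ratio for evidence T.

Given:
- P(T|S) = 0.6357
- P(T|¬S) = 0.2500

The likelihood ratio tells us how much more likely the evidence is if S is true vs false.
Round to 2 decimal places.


Likelihood Ratio (LR) = P(T|S) / P(T|¬S)

LR = 0.6357 / 0.2500
   = 2.54

The evidence is 2.54 times more likely if S is true than if S is false.
Because LR exceeds 1, T is evidence for S.


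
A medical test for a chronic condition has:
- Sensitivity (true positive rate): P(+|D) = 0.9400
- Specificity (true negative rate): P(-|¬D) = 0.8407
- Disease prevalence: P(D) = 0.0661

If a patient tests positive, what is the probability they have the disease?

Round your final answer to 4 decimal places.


Let D = has disease, + = positive test

Given:
- P(D) = 0.0661 (prevalence)
- P(+|D) = 0.9400 (sensitivity)
- P(-|¬D) = 0.8407 (specificity)
- P(+|¬D) = 0.1593 (false positive rate = 1 - specificity)

Step 1: Find P(+)
P(+) = P(+|D)P(D) + P(+|¬D)P(¬D)
     = 0.9400 × 0.0661 + 0.1593 × 0.9339
     = 0.06213400 + 0.14877027
     = 0.21090427

Step 2: Apply Bayes' theorem for P(D|+)
P(D|+) = P(+|D)P(D) / P(+)
       = 0.06213400 / 0.21090427
       = 0.2946


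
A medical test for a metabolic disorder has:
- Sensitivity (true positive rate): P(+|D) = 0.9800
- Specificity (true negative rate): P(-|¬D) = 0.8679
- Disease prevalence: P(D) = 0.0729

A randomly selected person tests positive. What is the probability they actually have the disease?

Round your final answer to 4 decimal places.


Let D = has disease, + = positive test

Given:
- P(D) = 0.0729 (prevalence)
- P(+|D) = 0.9800 (sensitivity)
- P(-|¬D) = 0.8679 (specificity)
- P(+|¬D) = 0.1321 (false positive rate = 1 - specificity)

Step 1: Find P(+)
P(+) = P(+|D)P(D) + P(+|¬D)P(¬D)
     = 0.9800 × 0.0729 + 0.1321 × 0.9271
     = 0.07144200 + 0.12246991
     = 0.19391191

Step 2: Apply Bayes' theorem for P(D|+)
P(D|+) = P(+|D)P(D) / P(+)
       = 0.07144200 / 0.19391191
       = 0.3684


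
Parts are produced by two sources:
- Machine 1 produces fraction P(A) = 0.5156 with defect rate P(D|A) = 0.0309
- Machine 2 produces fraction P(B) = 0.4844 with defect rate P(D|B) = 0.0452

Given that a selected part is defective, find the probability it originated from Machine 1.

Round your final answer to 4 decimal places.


Let A = from Machine 1, D = defective

Given:
- P(A) = 0.5156, P(B) = 0.4844
- P(D|A) = 0.0309, P(D|B) = 0.0452

Step 1: Find P(D)
P(D) = P(D|A)P(A) + P(D|B)P(B)
     = 0.0309 × 0.5156 + 0.0452 × 0.4844
     = 0.01593204 + 0.02189488
     = 0.03782692

Step 2: Apply Bayes' theorem
P(A|D) = P(D|A)P(A) / P(D)
       = 0.01593204 / 0.03782692
       = 0.4212


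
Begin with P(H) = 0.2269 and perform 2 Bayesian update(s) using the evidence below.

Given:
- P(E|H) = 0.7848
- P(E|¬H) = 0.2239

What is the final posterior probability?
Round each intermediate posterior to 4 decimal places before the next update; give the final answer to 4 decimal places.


Sequential Bayesian updating:

Initial prior: P(H) = 0.2269

Update 1:
  P(E) = 0.7848 × 0.2269 + 0.2239 × 0.7731 = 0.17807112 + 0.17309709 = 0.35116821
  P(H|E) = 0.17807112 / 0.35116821 = 0.5071

Update 2:
  P(E) = 0.7848 × 0.5071 + 0.2239 × 0.4929 = 0.39797208 + 0.11036031 = 0.50833239
  P(H|E) = 0.39797208 / 0.50833239 = 0.7829

Final posterior: 0.7829


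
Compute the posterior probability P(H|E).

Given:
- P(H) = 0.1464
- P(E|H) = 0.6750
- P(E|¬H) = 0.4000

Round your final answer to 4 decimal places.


Bayes' theorem: P(H|E) = P(E|H) × P(H) / P(E)

Step 1: Calculate P(E) using law of total probability
P(E) = P(E|H)P(H) + P(E|¬H)P(¬H)
     = 0.6750 × 0.1464 + 0.4000 × 0.8536
     = 0.09882000 + 0.34144000
     = 0.44026000

Step 2: Apply Bayes' theorem
P(H|E) = P(E|H) × P(H) / P(E)
       = 0.09882000 / 0.44026000
       = 0.2245


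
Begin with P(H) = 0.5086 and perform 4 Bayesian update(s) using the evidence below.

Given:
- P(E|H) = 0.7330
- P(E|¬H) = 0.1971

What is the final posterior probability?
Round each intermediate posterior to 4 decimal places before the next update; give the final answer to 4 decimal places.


Sequential Bayesian updating:

Initial prior: P(H) = 0.5086

Update 1:
  P(E) = 0.7330 × 0.5086 + 0.1971 × 0.4914 = 0.37280380 + 0.09685494 = 0.46965874
  P(H|E) = 0.37280380 / 0.46965874 = 0.7938

Update 2:
  P(E) = 0.7330 × 0.7938 + 0.1971 × 0.2062 = 0.58185540 + 0.04064202 = 0.62249742
  P(H|E) = 0.58185540 / 0.62249742 = 0.9347

Update 3:
  P(E) = 0.7330 × 0.9347 + 0.1971 × 0.0653 = 0.68513510 + 0.01287063 = 0.69800573
  P(H|E) = 0.68513510 / 0.69800573 = 0.9816

Update 4:
  P(E) = 0.7330 × 0.9816 + 0.1971 × 0.0184 = 0.71951280 + 0.00362664 = 0.72313944
  P(H|E) = 0.71951280 / 0.72313944 = 0.9950

Final posterior: 0.9950


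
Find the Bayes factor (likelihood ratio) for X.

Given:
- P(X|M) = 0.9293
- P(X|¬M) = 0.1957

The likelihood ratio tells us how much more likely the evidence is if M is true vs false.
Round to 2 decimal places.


Likelihood Ratio (LR) = P(X|M) / P(X|¬M)

LR = 0.9293 / 0.1957
   = 4.75

The evidence is 4.75 times more likely if M is true than if M is false.
Because LR exceeds 1, X is evidence for M.


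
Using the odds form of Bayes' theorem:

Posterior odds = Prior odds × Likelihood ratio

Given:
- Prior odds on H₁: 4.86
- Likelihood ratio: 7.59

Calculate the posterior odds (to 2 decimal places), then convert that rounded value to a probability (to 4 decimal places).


Step 1: Calculate posterior odds
Posterior odds = Prior odds × LR
               = 4.86 × 7.59
               = 36.89

Step 2: Convert to probability
P(H₁|E) = Posterior odds / (1 + Posterior odds)
       = 36.89 / (1 + 36.89)
       = 36.89 / 37.89
       = 0.9736

The evidence increased P(H₁) from 0.8294 to 0.9736.


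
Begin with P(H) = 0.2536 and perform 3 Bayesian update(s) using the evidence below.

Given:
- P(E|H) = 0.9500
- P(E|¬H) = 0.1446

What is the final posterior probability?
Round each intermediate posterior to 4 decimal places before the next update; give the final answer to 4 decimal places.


Sequential Bayesian updating:

Initial prior: P(H) = 0.2536

Update 1:
  P(E) = 0.9500 × 0.2536 + 0.1446 × 0.7464 = 0.24092000 + 0.10792944 = 0.34884944
  P(H|E) = 0.24092000 / 0.34884944 = 0.6906

Update 2:
  P(E) = 0.9500 × 0.6906 + 0.1446 × 0.3094 = 0.65607000 + 0.04473924 = 0.70080924
  P(H|E) = 0.65607000 / 0.70080924 = 0.9362

Update 3:
  P(E) = 0.9500 × 0.9362 + 0.1446 × 0.0638 = 0.88939000 + 0.00922548 = 0.89861548
  P(H|E) = 0.88939000 / 0.89861548 = 0.9897

Final posterior: 0.9897


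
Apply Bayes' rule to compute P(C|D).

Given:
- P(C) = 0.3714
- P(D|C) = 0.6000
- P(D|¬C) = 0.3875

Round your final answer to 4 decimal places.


Bayes' theorem: P(C|D) = P(D|C) × P(C) / P(D)

Step 1: Calculate P(D) using law of total probability
P(D) = P(D|C)P(C) + P(D|¬C)P(¬C)
     = 0.6000 × 0.3714 + 0.3875 × 0.6286
     = 0.22284000 + 0.24358250
     = 0.46642250

Step 2: Apply Bayes' theorem
P(C|D) = P(D|C) × P(C) / P(D)
       = 0.22284000 / 0.46642250
       = 0.4778


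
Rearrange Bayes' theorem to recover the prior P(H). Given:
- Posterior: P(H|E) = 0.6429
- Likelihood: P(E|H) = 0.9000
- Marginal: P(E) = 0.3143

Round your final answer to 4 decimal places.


From Bayes' theorem: P(H|E) = P(E|H) × P(H) / P(E)

Rearranging for P(H):
P(H) = P(H|E) × P(E) / P(E|H)
     = 0.6429 × 0.3143 / 0.9000
     = 0.20206347 / 0.9000
     = 0.2245


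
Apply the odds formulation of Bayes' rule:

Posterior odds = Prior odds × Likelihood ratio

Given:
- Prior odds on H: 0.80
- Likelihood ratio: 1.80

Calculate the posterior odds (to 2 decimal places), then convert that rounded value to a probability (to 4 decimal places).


Step 1: Calculate posterior odds
Posterior odds = Prior odds × LR
               = 0.80 × 1.80
               = 1.44

Step 2: Convert to probability
P(H|E) = Posterior odds / (1 + Posterior odds)
       = 1.44 / (1 + 1.44)
       = 1.44 / 2.44
       = 0.5902

The evidence increased P(H) from 0.4444 to 0.5902.


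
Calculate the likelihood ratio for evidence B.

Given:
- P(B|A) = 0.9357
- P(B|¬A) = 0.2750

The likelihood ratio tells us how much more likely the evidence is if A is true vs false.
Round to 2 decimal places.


Likelihood Ratio (LR) = P(B|A) / P(B|¬A)

LR = 0.9357 / 0.2750
   = 3.40

The evidence is 3.40 times more likely if A is true than if A is false.
Because LR exceeds 1, B is evidence for A.


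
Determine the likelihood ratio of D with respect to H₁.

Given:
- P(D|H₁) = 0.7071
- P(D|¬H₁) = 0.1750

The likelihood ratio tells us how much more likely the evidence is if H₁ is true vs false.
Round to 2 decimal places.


Likelihood Ratio (LR) = P(D|H₁) / P(D|¬H₁)

LR = 0.7071 / 0.1750
   = 4.04

The evidence is 4.04 times more likely if H₁ is true than if H₁ is false.
Since LR > 1, the evidence supports H₁ over ¬H₁.


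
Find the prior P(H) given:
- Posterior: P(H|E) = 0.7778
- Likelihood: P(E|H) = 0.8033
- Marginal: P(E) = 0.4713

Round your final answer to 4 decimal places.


From Bayes' theorem: P(H|E) = P(E|H) × P(H) / P(E)

Rearranging for P(H):
P(H) = P(H|E) × P(E) / P(E|H)
     = 0.7778 × 0.4713 / 0.8033
     = 0.36657714 / 0.8033
     = 0.4563


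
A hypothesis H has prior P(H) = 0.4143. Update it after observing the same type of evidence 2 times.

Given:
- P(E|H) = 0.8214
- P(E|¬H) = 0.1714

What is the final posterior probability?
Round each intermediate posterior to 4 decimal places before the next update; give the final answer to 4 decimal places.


Sequential Bayesian updating:

Initial prior: P(H) = 0.4143

Update 1:
  P(E) = 0.8214 × 0.4143 + 0.1714 × 0.5857 = 0.34030602 + 0.10038898 = 0.44069500
  P(H|E) = 0.34030602 / 0.44069500 = 0.7722

Update 2:
  P(E) = 0.8214 × 0.7722 + 0.1714 × 0.2278 = 0.63428508 + 0.03904492 = 0.67333000
  P(H|E) = 0.63428508 / 0.67333000 = 0.9420

Final posterior: 0.9420


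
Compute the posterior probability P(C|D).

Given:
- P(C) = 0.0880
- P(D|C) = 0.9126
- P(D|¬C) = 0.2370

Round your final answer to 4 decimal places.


Bayes' theorem: P(C|D) = P(D|C) × P(C) / P(D)

Step 1: Calculate P(D) using law of total probability
P(D) = P(D|C)P(C) + P(D|¬C)P(¬C)
     = 0.9126 × 0.0880 + 0.2370 × 0.9120
     = 0.08030880 + 0.21614400
     = 0.29645280

Step 2: Apply Bayes' theorem
P(C|D) = P(D|C) × P(C) / P(D)
       = 0.08030880 / 0.29645280
       = 0.2709


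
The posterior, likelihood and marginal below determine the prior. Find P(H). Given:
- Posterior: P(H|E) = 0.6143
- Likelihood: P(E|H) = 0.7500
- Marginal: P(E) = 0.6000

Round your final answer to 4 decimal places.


From Bayes' theorem: P(H|E) = P(E|H) × P(H) / P(E)

Rearranging for P(H):
P(H) = P(H|E) × P(E) / P(E|H)
     = 0.6143 × 0.6000 / 0.7500
     = 0.36858000 / 0.7500
     = 0.4914


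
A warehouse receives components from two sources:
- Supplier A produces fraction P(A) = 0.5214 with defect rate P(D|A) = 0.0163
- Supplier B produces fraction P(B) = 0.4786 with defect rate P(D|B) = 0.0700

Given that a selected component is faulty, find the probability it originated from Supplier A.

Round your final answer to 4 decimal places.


Let A = from Supplier A, D = faulty

Given:
- P(A) = 0.5214, P(B) = 0.4786
- P(D|A) = 0.0163, P(D|B) = 0.0700

Step 1: Find P(D)
P(D) = P(D|A)P(A) + P(D|B)P(B)
     = 0.0163 × 0.5214 + 0.0700 × 0.4786
     = 0.00849882 + 0.03350200
     = 0.04200082

Step 2: Apply Bayes' theorem
P(A|D) = P(D|A)P(A) / P(D)
       = 0.00849882 / 0.04200082
       = 0.2023


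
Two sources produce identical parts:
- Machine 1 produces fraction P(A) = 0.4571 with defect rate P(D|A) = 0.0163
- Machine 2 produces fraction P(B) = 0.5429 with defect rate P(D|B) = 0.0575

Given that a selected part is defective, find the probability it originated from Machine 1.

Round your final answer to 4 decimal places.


Let A = from Machine 1, D = defective

Given:
- P(A) = 0.4571, P(B) = 0.5429
- P(D|A) = 0.0163, P(D|B) = 0.0575

Step 1: Find P(D)
P(D) = P(D|A)P(A) + P(D|B)P(B)
     = 0.0163 × 0.4571 + 0.0575 × 0.5429
     = 0.00745073 + 0.03121675
     = 0.03866748

Step 2: Apply Bayes' theorem
P(A|D) = P(D|A)P(A) / P(D)
       = 0.00745073 / 0.03866748
       = 0.1927


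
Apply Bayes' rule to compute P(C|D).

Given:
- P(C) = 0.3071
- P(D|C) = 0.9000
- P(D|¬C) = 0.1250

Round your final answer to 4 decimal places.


Bayes' theorem: P(C|D) = P(D|C) × P(C) / P(D)

Step 1: Calculate P(D) using law of total probability
P(D) = P(D|C)P(C) + P(D|¬C)P(¬C)
     = 0.9000 × 0.3071 + 0.1250 × 0.6929
     = 0.27639000 + 0.08661250
     = 0.36300250

Step 2: Apply Bayes' theorem
P(C|D) = P(D|C) × P(C) / P(D)
       = 0.27639000 / 0.36300250
       = 0.7614


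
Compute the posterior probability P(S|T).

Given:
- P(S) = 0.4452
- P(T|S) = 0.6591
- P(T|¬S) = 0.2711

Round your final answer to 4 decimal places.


Bayes' theorem: P(S|T) = P(T|S) × P(S) / P(T)

Step 1: Calculate P(T) using law of total probability
P(T) = P(T|S)P(S) + P(T|¬S)P(¬S)
     = 0.6591 × 0.4452 + 0.2711 × 0.5548
     = 0.29343132 + 0.15040628
     = 0.44383760

Step 2: Apply Bayes' theorem
P(S|T) = P(T|S) × P(S) / P(T)
       = 0.29343132 / 0.44383760
       = 0.6611


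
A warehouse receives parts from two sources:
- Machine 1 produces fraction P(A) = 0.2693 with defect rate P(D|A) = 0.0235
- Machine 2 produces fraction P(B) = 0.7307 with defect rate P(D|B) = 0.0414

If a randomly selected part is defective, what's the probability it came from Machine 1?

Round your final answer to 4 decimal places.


Let A = from Machine 1, D = defective

Given:
- P(A) = 0.2693, P(B) = 0.7307
- P(D|A) = 0.0235, P(D|B) = 0.0414

Step 1: Find P(D)
P(D) = P(D|A)P(A) + P(D|B)P(B)
     = 0.0235 × 0.2693 + 0.0414 × 0.7307
     = 0.00632855 + 0.03025098
     = 0.03657953

Step 2: Apply Bayes' theorem
P(A|D) = P(D|A)P(A) / P(D)
       = 0.00632855 / 0.03657953
       = 0.1730


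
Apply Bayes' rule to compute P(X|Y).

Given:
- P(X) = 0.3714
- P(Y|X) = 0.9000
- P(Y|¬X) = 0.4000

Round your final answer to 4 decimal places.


Bayes' theorem: P(X|Y) = P(Y|X) × P(X) / P(Y)

Step 1: Calculate P(Y) using law of total probability
P(Y) = P(Y|X)P(X) + P(Y|¬X)P(¬X)
     = 0.9000 × 0.3714 + 0.4000 × 0.6286
     = 0.33426000 + 0.25144000
     = 0.58570000

Step 2: Apply Bayes' theorem
P(X|Y) = P(Y|X) × P(X) / P(Y)
       = 0.33426000 / 0.58570000
       = 0.5707


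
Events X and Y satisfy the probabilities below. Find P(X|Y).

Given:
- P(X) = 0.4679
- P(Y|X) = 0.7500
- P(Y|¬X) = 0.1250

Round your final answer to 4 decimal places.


Bayes' theorem: P(X|Y) = P(Y|X) × P(X) / P(Y)

Step 1: Calculate P(Y) using law of total probability
P(Y) = P(Y|X)P(X) + P(Y|¬X)P(¬X)
     = 0.7500 × 0.4679 + 0.1250 × 0.5321
     = 0.35092500 + 0.06651250
     = 0.41743750

Step 2: Apply Bayes' theorem
P(X|Y) = P(Y|X) × P(X) / P(Y)
       = 0.35092500 / 0.41743750
       = 0.8407


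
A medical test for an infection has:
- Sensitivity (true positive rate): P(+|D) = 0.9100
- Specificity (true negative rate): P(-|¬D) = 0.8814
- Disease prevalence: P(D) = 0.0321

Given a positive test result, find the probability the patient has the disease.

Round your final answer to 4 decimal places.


Let D = has disease, + = positive test

Given:
- P(D) = 0.0321 (prevalence)
- P(+|D) = 0.9100 (sensitivity)
- P(-|¬D) = 0.8814 (specificity)
- P(+|¬D) = 0.1186 (false positive rate = 1 - specificity)

Step 1: Find P(+)
P(+) = P(+|D)P(D) + P(+|¬D)P(¬D)
     = 0.9100 × 0.0321 + 0.1186 × 0.9679
     = 0.02921100 + 0.11479294
     = 0.14400394

Step 2: Apply Bayes' theorem for P(D|+)
P(D|+) = P(+|D)P(D) / P(+)
       = 0.02921100 / 0.14400394
       = 0.2028


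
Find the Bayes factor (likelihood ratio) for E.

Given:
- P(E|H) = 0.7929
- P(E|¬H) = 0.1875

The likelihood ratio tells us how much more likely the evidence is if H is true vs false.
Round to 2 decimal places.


Likelihood Ratio (LR) = P(E|H) / P(E|¬H)

LR = 0.7929 / 0.1875
   = 4.23

The evidence is 4.23 times more likely if H is true than if H is false.
Because LR exceeds 1, E is evidence for H.


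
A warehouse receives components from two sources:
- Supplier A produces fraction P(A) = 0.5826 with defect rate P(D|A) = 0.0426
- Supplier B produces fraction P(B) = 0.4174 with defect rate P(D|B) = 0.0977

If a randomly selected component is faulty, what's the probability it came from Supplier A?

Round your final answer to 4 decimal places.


Let A = from Supplier A, D = faulty

Given:
- P(A) = 0.5826, P(B) = 0.4174
- P(D|A) = 0.0426, P(D|B) = 0.0977

Step 1: Find P(D)
P(D) = P(D|A)P(A) + P(D|B)P(B)
     = 0.0426 × 0.5826 + 0.0977 × 0.4174
     = 0.02481876 + 0.04077998
     = 0.06559874

Step 2: Apply Bayes' theorem
P(A|D) = P(D|A)P(A) / P(D)
       = 0.02481876 / 0.06559874
       = 0.3783


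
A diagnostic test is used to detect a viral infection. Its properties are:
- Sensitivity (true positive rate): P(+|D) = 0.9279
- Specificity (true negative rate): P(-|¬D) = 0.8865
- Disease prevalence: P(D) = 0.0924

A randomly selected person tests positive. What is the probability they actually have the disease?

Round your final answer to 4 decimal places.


Let D = has disease, + = positive test

Given:
- P(D) = 0.0924 (prevalence)
- P(+|D) = 0.9279 (sensitivity)
- P(-|¬D) = 0.8865 (specificity)
- P(+|¬D) = 0.1135 (false positive rate = 1 - specificity)

Step 1: Find P(+)
P(+) = P(+|D)P(D) + P(+|¬D)P(¬D)
     = 0.9279 × 0.0924 + 0.1135 × 0.9076
     = 0.08573796 + 0.10301260
     = 0.18875056

Step 2: Apply Bayes' theorem for P(D|+)
P(D|+) = P(+|D)P(D) / P(+)
       = 0.08573796 / 0.18875056
       = 0.4542


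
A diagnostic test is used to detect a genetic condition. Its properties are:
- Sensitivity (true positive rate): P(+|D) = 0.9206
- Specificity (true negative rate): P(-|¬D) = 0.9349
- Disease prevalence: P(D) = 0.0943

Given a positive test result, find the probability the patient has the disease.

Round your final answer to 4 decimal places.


Let D = has disease, + = positive test

Given:
- P(D) = 0.0943 (prevalence)
- P(+|D) = 0.9206 (sensitivity)
- P(-|¬D) = 0.9349 (specificity)
- P(+|¬D) = 0.0651 (false positive rate = 1 - specificity)

Step 1: Find P(+)
P(+) = P(+|D)P(D) + P(+|¬D)P(¬D)
     = 0.9206 × 0.0943 + 0.0651 × 0.9057
     = 0.08681258 + 0.05896107
     = 0.14577365

Step 2: Apply Bayes' theorem for P(D|+)
P(D|+) = P(+|D)P(D) / P(+)
       = 0.08681258 / 0.14577365
       = 0.5955


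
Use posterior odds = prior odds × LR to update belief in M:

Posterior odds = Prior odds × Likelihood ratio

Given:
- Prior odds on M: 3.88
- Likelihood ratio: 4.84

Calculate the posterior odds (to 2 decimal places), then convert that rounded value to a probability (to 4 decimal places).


Step 1: Calculate posterior odds
Posterior odds = Prior odds × LR
               = 3.88 × 4.84
               = 18.78

Step 2: Convert to probability
P(M|E) = Posterior odds / (1 + Posterior odds)
       = 18.78 / (1 + 18.78)
       = 18.78 / 19.78
       = 0.9494

The evidence increased P(M) from 0.7951 to 0.9494.


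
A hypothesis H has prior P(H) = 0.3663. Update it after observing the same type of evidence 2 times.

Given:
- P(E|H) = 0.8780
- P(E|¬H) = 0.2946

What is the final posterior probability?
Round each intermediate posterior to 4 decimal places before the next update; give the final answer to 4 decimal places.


Sequential Bayesian updating:

Initial prior: P(H) = 0.3663

Update 1:
  P(E) = 0.8780 × 0.3663 + 0.2946 × 0.6337 = 0.32161140 + 0.18668802 = 0.50829942
  P(H|E) = 0.32161140 / 0.50829942 = 0.6327

Update 2:
  P(E) = 0.8780 × 0.6327 + 0.2946 × 0.3673 = 0.55551060 + 0.10820658 = 0.66371718
  P(H|E) = 0.55551060 / 0.66371718 = 0.8370

Final posterior: 0.8370


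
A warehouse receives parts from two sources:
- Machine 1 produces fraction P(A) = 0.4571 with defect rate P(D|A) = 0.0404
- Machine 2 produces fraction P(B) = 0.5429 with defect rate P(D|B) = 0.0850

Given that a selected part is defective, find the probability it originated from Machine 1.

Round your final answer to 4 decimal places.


Let A = from Machine 1, D = defective

Given:
- P(A) = 0.4571, P(B) = 0.5429
- P(D|A) = 0.0404, P(D|B) = 0.0850

Step 1: Find P(D)
P(D) = P(D|A)P(A) + P(D|B)P(B)
     = 0.0404 × 0.4571 + 0.0850 × 0.5429
     = 0.01846684 + 0.04614650
     = 0.06461334

Step 2: Apply Bayes' theorem
P(A|D) = P(D|A)P(A) / P(D)
       = 0.01846684 / 0.06461334
       = 0.2858


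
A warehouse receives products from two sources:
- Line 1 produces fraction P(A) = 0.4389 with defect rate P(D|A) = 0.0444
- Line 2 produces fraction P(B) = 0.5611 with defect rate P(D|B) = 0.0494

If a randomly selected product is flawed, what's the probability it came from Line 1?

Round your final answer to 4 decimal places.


Let A = from Line 1, D = flawed

Given:
- P(A) = 0.4389, P(B) = 0.5611
- P(D|A) = 0.0444, P(D|B) = 0.0494

Step 1: Find P(D)
P(D) = P(D|A)P(A) + P(D|B)P(B)
     = 0.0444 × 0.4389 + 0.0494 × 0.5611
     = 0.01948716 + 0.02771834
     = 0.04720550

Step 2: Apply Bayes' theorem
P(A|D) = P(D|A)P(A) / P(D)
       = 0.01948716 / 0.04720550
       = 0.4128


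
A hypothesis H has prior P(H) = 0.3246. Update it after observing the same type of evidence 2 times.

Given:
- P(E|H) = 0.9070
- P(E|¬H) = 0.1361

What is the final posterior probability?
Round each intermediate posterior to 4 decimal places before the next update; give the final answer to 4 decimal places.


Sequential Bayesian updating:

Initial prior: P(H) = 0.3246

Update 1:
  P(E) = 0.9070 × 0.3246 + 0.1361 × 0.6754 = 0.29441220 + 0.09192194 = 0.38633414
  P(H|E) = 0.29441220 / 0.38633414 = 0.7621

Update 2:
  P(E) = 0.9070 × 0.7621 + 0.1361 × 0.2379 = 0.69122470 + 0.03237819 = 0.72360289
  P(H|E) = 0.69122470 / 0.72360289 = 0.9553

Final posterior: 0.9553


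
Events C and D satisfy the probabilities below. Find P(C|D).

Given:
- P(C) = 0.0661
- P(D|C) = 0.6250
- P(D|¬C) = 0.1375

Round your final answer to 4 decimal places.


Bayes' theorem: P(C|D) = P(D|C) × P(C) / P(D)

Step 1: Calculate P(D) using law of total probability
P(D) = P(D|C)P(C) + P(D|¬C)P(¬C)
     = 0.6250 × 0.0661 + 0.1375 × 0.9339
     = 0.04131250 + 0.12841125
     = 0.16972375

Step 2: Apply Bayes' theorem
P(C|D) = P(D|C) × P(C) / P(D)
       = 0.04131250 / 0.16972375
       = 0.2434


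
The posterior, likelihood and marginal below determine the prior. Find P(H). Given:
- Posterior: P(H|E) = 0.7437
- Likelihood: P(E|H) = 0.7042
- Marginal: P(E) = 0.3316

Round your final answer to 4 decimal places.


From Bayes' theorem: P(H|E) = P(E|H) × P(H) / P(E)

Rearranging for P(H):
P(H) = P(H|E) × P(E) / P(E|H)
     = 0.7437 × 0.3316 / 0.7042
     = 0.24661092 / 0.7042
     = 0.3502


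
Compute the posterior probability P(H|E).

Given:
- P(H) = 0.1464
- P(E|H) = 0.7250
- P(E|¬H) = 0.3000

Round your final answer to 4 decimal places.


Bayes' theorem: P(H|E) = P(E|H) × P(H) / P(E)

Step 1: Calculate P(E) using law of total probability
P(E) = P(E|H)P(H) + P(E|¬H)P(¬H)
     = 0.7250 × 0.1464 + 0.3000 × 0.8536
     = 0.10614000 + 0.25608000
     = 0.36222000

Step 2: Apply Bayes' theorem
P(H|E) = P(E|H) × P(H) / P(E)
       = 0.10614000 / 0.36222000
       = 0.2930


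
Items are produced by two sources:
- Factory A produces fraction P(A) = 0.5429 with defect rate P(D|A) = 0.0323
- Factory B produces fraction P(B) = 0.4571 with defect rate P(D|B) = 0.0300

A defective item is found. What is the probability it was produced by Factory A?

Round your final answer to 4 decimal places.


Let A = from Factory A, D = defective

Given:
- P(A) = 0.5429, P(B) = 0.4571
- P(D|A) = 0.0323, P(D|B) = 0.0300

Step 1: Find P(D)
P(D) = P(D|A)P(A) + P(D|B)P(B)
     = 0.0323 × 0.5429 + 0.0300 × 0.4571
     = 0.01753567 + 0.01371300
     = 0.03124867

Step 2: Apply Bayes' theorem
P(A|D) = P(D|A)P(A) / P(D)
       = 0.01753567 / 0.03124867
       = 0.5612


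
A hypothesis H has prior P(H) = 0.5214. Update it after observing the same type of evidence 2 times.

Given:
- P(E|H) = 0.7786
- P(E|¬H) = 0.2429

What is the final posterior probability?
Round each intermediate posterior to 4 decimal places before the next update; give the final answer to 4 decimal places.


Sequential Bayesian updating:

Initial prior: P(H) = 0.5214

Update 1:
  P(E) = 0.7786 × 0.5214 + 0.2429 × 0.4786 = 0.40596204 + 0.11625194 = 0.52221398
  P(H|E) = 0.40596204 / 0.52221398 = 0.7774

Update 2:
  P(E) = 0.7786 × 0.7774 + 0.2429 × 0.2226 = 0.60528364 + 0.05406954 = 0.65935318
  P(H|E) = 0.60528364 / 0.65935318 = 0.9180

Final posterior: 0.9180


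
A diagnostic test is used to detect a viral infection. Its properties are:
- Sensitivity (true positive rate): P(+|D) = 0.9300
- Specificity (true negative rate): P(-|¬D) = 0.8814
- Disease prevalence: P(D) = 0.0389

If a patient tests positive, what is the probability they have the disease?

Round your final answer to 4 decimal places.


Let D = has disease, + = positive test

Given:
- P(D) = 0.0389 (prevalence)
- P(+|D) = 0.9300 (sensitivity)
- P(-|¬D) = 0.8814 (specificity)
- P(+|¬D) = 0.1186 (false positive rate = 1 - specificity)

Step 1: Find P(+)
P(+) = P(+|D)P(D) + P(+|¬D)P(¬D)
     = 0.9300 × 0.0389 + 0.1186 × 0.9611
     = 0.03617700 + 0.11398646
     = 0.15016346

Step 2: Apply Bayes' theorem for P(D|+)
P(D|+) = P(+|D)P(D) / P(+)
       = 0.03617700 / 0.15016346
       = 0.2409


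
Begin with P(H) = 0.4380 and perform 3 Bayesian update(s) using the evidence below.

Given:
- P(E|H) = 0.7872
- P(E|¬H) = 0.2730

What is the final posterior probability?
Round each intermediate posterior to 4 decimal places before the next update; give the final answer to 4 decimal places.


Sequential Bayesian updating:

Initial prior: P(H) = 0.4380

Update 1:
  P(E) = 0.7872 × 0.4380 + 0.2730 × 0.5620 = 0.34479360 + 0.15342600 = 0.49821960
  P(H|E) = 0.34479360 / 0.49821960 = 0.6921

Update 2:
  P(E) = 0.7872 × 0.6921 + 0.2730 × 0.3079 = 0.54482112 + 0.08405670 = 0.62887782
  P(H|E) = 0.54482112 / 0.62887782 = 0.8663

Update 3:
  P(E) = 0.7872 × 0.8663 + 0.2730 × 0.1337 = 0.68195136 + 0.03650010 = 0.71845146
  P(H|E) = 0.68195136 / 0.71845146 = 0.9492

Final posterior: 0.9492


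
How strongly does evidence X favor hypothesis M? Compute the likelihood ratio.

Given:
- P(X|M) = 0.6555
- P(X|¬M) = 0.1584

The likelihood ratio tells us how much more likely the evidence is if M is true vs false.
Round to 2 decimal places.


Likelihood Ratio (LR) = P(X|M) / P(X|¬M)

LR = 0.6555 / 0.1584
   = 4.14

The evidence is 4.14 times more likely if M is true than if M is false.
Since LR > 1, the evidence supports M over ¬M.


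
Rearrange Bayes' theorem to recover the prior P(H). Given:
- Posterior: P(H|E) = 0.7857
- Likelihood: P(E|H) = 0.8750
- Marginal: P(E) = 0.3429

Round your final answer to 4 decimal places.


From Bayes' theorem: P(H|E) = P(E|H) × P(H) / P(E)

Rearranging for P(H):
P(H) = P(H|E) × P(E) / P(E|H)
     = 0.7857 × 0.3429 / 0.8750
     = 0.26941653 / 0.8750
     = 0.3079


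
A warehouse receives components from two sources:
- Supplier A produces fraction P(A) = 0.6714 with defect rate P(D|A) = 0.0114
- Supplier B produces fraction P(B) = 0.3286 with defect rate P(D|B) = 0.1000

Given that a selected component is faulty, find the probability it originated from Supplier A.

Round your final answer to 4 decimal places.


Let A = from Supplier A, D = faulty

Given:
- P(A) = 0.6714, P(B) = 0.3286
- P(D|A) = 0.0114, P(D|B) = 0.1000

Step 1: Find P(D)
P(D) = P(D|A)P(A) + P(D|B)P(B)
     = 0.0114 × 0.6714 + 0.1000 × 0.3286
     = 0.00765396 + 0.03286000
     = 0.04051396

Step 2: Apply Bayes' theorem
P(A|D) = P(D|A)P(A) / P(D)
       = 0.00765396 / 0.04051396
       = 0.1889


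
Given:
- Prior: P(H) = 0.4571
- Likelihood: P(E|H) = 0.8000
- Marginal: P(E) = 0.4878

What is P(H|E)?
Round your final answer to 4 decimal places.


Using Bayes' theorem:

P(H|E) = P(E|H) × P(H) / P(E)
       = 0.8000 × 0.4571 / 0.4878
       = 0.36568000 / 0.4878
       = 0.7497

The evidence strengthens our belief in H.
Prior: 0.4571 → Posterior: 0.7497


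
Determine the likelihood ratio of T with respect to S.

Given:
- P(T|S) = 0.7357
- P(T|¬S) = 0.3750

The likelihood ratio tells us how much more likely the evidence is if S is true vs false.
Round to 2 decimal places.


Likelihood Ratio (LR) = P(T|S) / P(T|¬S)

LR = 0.7357 / 0.3750
   = 1.96

The evidence is 1.96 times more likely if S is true than if S is false.
Since LR > 1, the evidence supports S over ¬S.


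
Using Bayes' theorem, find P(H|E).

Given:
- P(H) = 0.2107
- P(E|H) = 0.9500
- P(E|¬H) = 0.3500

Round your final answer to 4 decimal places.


Bayes' theorem: P(H|E) = P(E|H) × P(H) / P(E)

Step 1: Calculate P(E) using law of total probability
P(E) = P(E|H)P(H) + P(E|¬H)P(¬H)
     = 0.9500 × 0.2107 + 0.3500 × 0.7893
     = 0.20016500 + 0.27625500
     = 0.47642000

Step 2: Apply Bayes' theorem
P(H|E) = P(E|H) × P(H) / P(E)
       = 0.20016500 / 0.47642000
       = 0.4201


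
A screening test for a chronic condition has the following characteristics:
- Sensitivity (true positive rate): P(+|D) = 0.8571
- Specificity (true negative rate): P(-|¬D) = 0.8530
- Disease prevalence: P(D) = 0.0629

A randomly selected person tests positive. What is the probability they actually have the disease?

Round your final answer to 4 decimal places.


Let D = has disease, + = positive test

Given:
- P(D) = 0.0629 (prevalence)
- P(+|D) = 0.8571 (sensitivity)
- P(-|¬D) = 0.8530 (specificity)
- P(+|¬D) = 0.1470 (false positive rate = 1 - specificity)

Step 1: Find P(+)
P(+) = P(+|D)P(D) + P(+|¬D)P(¬D)
     = 0.8571 × 0.0629 + 0.1470 × 0.9371
     = 0.05391159 + 0.13775370
     = 0.19166529

Step 2: Apply Bayes' theorem for P(D|+)
P(D|+) = P(+|D)P(D) / P(+)
       = 0.05391159 / 0.19166529
       = 0.2813


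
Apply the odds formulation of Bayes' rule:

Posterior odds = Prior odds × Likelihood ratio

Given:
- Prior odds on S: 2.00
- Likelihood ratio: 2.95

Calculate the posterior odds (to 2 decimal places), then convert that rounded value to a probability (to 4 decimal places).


Step 1: Calculate posterior odds
Posterior odds = Prior odds × LR
               = 2.00 × 2.95
               = 5.90

Step 2: Convert to probability
P(S|E) = Posterior odds / (1 + Posterior odds)
       = 5.90 / (1 + 5.90)
       = 5.90 / 6.90
       = 0.8551

The evidence increased P(S) from 0.6667 to 0.8551.


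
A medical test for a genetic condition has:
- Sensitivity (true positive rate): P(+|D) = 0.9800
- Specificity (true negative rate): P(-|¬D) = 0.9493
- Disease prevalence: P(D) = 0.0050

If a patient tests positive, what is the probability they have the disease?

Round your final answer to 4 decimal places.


Let D = has disease, + = positive test

Given:
- P(D) = 0.0050 (prevalence)
- P(+|D) = 0.9800 (sensitivity)
- P(-|¬D) = 0.9493 (specificity)
- P(+|¬D) = 0.0507 (false positive rate = 1 - specificity)

Step 1: Find P(+)
P(+) = P(+|D)P(D) + P(+|¬D)P(¬D)
     = 0.9800 × 0.0050 + 0.0507 × 0.9950
     = 0.00490000 + 0.05044650
     = 0.05534650

Step 2: Apply Bayes' theorem for P(D|+)
P(D|+) = P(+|D)P(D) / P(+)
       = 0.00490000 / 0.05534650
       = 0.0885


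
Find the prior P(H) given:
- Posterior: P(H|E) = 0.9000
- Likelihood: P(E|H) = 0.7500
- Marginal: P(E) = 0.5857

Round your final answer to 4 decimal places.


From Bayes' theorem: P(H|E) = P(E|H) × P(H) / P(E)

Rearranging for P(H):
P(H) = P(H|E) × P(E) / P(E|H)
     = 0.9000 × 0.5857 / 0.7500
     = 0.52713000 / 0.7500
     = 0.7028


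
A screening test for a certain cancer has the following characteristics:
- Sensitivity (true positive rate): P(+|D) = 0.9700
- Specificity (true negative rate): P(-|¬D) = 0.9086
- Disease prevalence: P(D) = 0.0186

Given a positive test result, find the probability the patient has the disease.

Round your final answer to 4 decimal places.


Let D = has disease, + = positive test

Given:
- P(D) = 0.0186 (prevalence)
- P(+|D) = 0.9700 (sensitivity)
- P(-|¬D) = 0.9086 (specificity)
- P(+|¬D) = 0.0914 (false positive rate = 1 - specificity)

Step 1: Find P(+)
P(+) = P(+|D)P(D) + P(+|¬D)P(¬D)
     = 0.9700 × 0.0186 + 0.0914 × 0.9814
     = 0.01804200 + 0.08969996
     = 0.10774196

Step 2: Apply Bayes' theorem for P(D|+)
P(D|+) = P(+|D)P(D) / P(+)
       = 0.01804200 / 0.10774196
       = 0.1675


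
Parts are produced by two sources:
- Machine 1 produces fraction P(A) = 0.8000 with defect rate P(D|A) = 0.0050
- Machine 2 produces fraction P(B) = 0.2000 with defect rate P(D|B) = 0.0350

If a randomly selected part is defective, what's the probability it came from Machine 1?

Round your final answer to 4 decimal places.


Let A = from Machine 1, D = defective

Given:
- P(A) = 0.8000, P(B) = 0.2000
- P(D|A) = 0.0050, P(D|B) = 0.0350

Step 1: Find P(D)
P(D) = P(D|A)P(A) + P(D|B)P(B)
     = 0.0050 × 0.8000 + 0.0350 × 0.2000
     = 0.00400000 + 0.00700000
     = 0.01100000

Step 2: Apply Bayes' theorem
P(A|D) = P(D|A)P(A) / P(D)
       = 0.00400000 / 0.01100000
       = 0.3636
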